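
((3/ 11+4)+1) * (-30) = -1740/ 11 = -158.18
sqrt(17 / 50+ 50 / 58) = sqrt(101094) / 290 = 1.10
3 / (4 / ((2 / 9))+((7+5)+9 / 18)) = 6 / 61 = 0.10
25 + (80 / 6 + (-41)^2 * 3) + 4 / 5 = 5082.13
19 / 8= 2.38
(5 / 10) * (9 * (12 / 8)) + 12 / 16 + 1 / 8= 61 / 8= 7.62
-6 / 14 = -3 / 7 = -0.43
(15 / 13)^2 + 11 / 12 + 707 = 1438355 / 2028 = 709.25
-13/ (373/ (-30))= 390/ 373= 1.05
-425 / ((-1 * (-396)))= -425 / 396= -1.07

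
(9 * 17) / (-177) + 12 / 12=0.14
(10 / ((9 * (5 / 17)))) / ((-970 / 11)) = -187 / 4365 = -0.04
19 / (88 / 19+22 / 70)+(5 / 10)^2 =53829 / 13156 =4.09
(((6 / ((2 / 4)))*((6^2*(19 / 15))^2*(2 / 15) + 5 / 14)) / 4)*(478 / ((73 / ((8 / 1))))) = 2786600424 / 63875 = 43625.84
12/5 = 2.40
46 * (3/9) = 46/3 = 15.33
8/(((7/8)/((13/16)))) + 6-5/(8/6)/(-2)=857/56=15.30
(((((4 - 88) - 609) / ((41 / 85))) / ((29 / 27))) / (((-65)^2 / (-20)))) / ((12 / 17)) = 1802493 / 200941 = 8.97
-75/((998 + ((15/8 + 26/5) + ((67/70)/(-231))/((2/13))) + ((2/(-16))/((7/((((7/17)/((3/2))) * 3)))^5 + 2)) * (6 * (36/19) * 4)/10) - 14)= -14541410961000/192149827253567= -0.08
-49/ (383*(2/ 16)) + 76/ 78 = -734/ 14937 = -0.05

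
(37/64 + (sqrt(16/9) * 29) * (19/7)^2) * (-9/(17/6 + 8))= -24169527/101920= -237.14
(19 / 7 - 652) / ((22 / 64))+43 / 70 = -1453927 / 770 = -1888.22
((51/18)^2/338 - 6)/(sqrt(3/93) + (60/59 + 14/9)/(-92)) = -1205174968479 *sqrt(31)/196772891146 - 2089344928159/393545782292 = -39.41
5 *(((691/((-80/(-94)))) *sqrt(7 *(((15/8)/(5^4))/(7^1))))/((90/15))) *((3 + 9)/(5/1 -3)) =32477 *sqrt(30)/800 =222.35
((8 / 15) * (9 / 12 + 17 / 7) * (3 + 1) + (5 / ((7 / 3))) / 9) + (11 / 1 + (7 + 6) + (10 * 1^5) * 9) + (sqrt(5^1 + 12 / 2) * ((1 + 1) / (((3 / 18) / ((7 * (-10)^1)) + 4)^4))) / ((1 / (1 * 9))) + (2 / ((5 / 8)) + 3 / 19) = 560105280000 * sqrt(11) / 7946992159681 + 248132 / 1995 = 124.61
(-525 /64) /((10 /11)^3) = -27951 /2560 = -10.92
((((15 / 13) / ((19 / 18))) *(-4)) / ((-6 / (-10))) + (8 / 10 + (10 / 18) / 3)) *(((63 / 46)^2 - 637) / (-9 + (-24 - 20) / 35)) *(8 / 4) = -1976968521689 / 2533032918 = -780.47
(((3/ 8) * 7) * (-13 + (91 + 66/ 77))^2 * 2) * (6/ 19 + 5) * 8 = 184650624/ 133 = 1388350.56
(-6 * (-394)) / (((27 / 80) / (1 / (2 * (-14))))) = -15760 / 63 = -250.16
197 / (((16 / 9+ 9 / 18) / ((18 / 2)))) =31914 / 41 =778.39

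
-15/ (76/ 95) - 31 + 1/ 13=-49.67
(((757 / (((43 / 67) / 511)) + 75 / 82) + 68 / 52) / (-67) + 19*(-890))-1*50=-79714696021 / 3071146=-25956.01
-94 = -94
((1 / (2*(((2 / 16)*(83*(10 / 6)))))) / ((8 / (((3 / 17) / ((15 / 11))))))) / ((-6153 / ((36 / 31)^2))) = -7128 / 69527413025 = -0.00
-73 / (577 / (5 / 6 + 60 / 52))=-0.25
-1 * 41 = -41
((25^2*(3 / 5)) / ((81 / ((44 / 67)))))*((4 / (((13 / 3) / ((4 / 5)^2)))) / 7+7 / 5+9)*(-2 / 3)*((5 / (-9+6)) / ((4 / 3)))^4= -3059375 / 58968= -51.88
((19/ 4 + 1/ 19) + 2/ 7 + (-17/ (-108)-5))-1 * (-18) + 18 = 260317/ 7182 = 36.25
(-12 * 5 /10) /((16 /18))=-6.75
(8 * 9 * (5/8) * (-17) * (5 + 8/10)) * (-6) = 26622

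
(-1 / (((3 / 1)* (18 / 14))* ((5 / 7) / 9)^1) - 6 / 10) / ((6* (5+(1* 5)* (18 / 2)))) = -0.01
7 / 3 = 2.33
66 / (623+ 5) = 33 / 314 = 0.11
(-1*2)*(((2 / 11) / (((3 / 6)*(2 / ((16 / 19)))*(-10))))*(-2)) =-64 / 1045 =-0.06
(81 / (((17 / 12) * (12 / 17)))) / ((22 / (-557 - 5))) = -22761 / 11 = -2069.18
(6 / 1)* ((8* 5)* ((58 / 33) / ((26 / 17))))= 39440 / 143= 275.80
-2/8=-1/4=-0.25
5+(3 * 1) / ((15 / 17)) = 42 / 5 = 8.40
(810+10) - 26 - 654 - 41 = 99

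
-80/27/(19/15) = -400/171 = -2.34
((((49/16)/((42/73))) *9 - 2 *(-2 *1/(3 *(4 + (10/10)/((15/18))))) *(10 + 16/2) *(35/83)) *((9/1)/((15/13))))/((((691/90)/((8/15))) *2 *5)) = 15491763/5735300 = 2.70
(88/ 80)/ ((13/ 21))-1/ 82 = 4703/ 2665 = 1.76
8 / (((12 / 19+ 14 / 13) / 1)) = 988 / 211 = 4.68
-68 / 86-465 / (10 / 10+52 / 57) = -1143421 / 4687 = -243.96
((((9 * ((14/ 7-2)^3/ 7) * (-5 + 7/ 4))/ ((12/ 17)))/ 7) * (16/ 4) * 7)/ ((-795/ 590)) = 0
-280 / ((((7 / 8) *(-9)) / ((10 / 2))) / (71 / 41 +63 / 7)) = 704000 / 369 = 1907.86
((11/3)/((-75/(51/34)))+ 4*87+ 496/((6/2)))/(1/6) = 76989/25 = 3079.56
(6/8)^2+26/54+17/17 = 883/432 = 2.04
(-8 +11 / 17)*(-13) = 1625 / 17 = 95.59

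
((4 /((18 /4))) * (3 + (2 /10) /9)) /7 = 1088 /2835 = 0.38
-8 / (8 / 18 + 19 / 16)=-1152 / 235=-4.90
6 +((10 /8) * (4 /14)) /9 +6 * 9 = 7565 /126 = 60.04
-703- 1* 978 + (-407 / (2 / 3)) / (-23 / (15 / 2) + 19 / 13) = -814211 / 626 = -1300.66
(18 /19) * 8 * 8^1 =1152 /19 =60.63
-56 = -56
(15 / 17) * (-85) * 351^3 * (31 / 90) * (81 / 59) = -180974260935 / 118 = -1533680177.42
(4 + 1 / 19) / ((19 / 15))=3.20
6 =6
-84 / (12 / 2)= -14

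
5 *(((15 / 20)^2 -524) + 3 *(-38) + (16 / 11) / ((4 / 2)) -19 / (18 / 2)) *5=-25297325 / 1584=-15970.53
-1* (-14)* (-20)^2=5600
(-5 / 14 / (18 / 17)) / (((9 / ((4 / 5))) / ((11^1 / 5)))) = -187 / 2835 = -0.07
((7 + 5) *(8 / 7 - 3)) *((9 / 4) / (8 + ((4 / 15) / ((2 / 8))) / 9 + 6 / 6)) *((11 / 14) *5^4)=-2700.41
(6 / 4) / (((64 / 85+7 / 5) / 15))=1275 / 122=10.45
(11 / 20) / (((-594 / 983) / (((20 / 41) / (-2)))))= 983 / 4428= 0.22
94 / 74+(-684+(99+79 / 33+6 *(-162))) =-1896623 / 1221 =-1553.34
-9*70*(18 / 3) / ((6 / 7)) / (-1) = 4410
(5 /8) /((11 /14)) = 35 /44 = 0.80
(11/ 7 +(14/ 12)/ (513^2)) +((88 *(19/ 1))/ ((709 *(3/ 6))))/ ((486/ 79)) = 18322919695/ 7836646482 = 2.34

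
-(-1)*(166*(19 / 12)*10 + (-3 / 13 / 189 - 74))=2091998 / 819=2554.33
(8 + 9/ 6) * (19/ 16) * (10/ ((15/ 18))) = 1083/ 8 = 135.38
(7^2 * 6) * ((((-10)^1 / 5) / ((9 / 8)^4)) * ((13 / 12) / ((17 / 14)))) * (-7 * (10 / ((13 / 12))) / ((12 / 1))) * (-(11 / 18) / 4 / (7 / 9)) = -38635520 / 111537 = -346.39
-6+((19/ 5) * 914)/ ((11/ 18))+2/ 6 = 936829/ 165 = 5677.75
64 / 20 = 16 / 5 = 3.20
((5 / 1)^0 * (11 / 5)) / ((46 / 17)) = 187 / 230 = 0.81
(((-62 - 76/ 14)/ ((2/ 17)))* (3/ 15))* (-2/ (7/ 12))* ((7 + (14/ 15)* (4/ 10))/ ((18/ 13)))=16481296/ 7875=2092.86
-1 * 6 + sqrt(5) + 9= sqrt(5) + 3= 5.24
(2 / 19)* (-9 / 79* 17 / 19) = -306 / 28519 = -0.01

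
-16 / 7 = -2.29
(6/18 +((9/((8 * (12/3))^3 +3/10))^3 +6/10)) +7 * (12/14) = 3659275200404317648/527780076979814805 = 6.93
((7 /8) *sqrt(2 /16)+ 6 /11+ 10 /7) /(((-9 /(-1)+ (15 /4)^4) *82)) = 28 *sqrt(2) /2170089+ 19456 /167096853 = 0.00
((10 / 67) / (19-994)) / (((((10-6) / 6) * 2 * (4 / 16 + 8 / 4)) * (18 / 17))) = -17 / 352755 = -0.00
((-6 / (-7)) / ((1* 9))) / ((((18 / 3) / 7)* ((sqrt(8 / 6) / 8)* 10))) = 2* sqrt(3) / 45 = 0.08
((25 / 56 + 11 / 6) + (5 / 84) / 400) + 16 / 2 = 23027 / 2240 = 10.28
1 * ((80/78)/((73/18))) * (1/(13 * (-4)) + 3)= 9300/12337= 0.75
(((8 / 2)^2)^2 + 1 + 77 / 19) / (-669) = -4960 / 12711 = -0.39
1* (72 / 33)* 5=120 / 11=10.91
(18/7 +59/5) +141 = 5438/35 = 155.37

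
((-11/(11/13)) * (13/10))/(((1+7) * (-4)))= 169/320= 0.53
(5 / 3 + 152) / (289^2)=461 / 250563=0.00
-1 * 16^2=-256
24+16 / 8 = 26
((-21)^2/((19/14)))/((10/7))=21609/95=227.46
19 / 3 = 6.33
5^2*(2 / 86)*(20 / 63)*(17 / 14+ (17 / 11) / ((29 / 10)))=216750 / 672133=0.32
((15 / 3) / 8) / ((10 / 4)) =1 / 4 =0.25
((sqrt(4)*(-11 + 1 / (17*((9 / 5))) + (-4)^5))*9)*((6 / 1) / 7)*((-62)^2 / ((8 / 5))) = -4565230500 / 119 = -38363281.51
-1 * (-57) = 57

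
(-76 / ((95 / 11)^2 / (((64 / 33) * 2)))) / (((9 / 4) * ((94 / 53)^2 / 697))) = -11026740736 / 28330425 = -389.22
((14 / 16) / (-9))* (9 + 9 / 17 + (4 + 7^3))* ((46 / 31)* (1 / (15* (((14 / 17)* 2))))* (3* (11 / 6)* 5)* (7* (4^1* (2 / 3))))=-10734031 / 10044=-1068.70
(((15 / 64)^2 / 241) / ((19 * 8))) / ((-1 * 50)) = -9 / 300089344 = -0.00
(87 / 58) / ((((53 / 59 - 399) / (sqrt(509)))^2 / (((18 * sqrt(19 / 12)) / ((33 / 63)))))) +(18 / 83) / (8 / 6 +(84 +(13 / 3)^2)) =162 / 77771 +334875681 * sqrt(57) / 12137095168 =0.21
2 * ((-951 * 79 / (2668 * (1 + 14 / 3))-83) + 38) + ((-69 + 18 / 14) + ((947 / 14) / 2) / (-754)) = -1384309769 / 8254792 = -167.70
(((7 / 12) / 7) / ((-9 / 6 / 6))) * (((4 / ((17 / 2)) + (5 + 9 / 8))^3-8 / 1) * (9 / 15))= -140322125 / 2515456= -55.78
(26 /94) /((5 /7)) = 91 /235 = 0.39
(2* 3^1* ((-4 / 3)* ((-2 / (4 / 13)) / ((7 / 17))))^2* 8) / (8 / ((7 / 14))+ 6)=1562912 / 1617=966.55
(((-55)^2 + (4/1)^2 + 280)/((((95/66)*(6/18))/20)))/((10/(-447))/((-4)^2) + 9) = 9405709632/611401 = 15383.86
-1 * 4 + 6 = 2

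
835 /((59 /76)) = 63460 /59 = 1075.59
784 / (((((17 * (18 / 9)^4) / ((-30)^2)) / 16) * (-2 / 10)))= -3528000 / 17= -207529.41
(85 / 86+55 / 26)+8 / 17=33967 / 9503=3.57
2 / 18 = 1 / 9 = 0.11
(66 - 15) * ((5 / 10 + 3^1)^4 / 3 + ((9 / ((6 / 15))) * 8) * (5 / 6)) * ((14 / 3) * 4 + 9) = 13547011 / 48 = 282229.40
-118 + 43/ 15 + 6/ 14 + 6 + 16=-9734/ 105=-92.70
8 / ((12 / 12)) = 8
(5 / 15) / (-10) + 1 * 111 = 3329 / 30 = 110.97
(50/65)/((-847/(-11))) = 10/1001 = 0.01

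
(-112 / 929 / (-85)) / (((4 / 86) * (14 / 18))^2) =599076 / 552755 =1.08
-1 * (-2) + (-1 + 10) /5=19 /5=3.80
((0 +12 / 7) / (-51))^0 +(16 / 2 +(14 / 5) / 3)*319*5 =42749 / 3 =14249.67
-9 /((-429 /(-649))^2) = -20.60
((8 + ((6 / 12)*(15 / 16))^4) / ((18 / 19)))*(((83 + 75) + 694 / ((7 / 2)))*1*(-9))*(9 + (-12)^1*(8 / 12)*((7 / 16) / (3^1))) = -9397685131043 / 44040192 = -213388.83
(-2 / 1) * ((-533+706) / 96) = -173 / 48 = -3.60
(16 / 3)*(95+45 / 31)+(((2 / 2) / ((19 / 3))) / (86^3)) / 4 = 2312597847319 / 4495643808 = 514.41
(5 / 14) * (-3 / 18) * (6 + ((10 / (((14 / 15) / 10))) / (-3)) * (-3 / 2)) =-3.55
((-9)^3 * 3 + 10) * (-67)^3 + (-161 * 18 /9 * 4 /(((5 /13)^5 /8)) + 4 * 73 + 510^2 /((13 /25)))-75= 26570261385064 /40625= 654037203.32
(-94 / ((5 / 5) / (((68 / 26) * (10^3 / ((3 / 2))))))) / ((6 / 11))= -35156000 / 117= -300478.63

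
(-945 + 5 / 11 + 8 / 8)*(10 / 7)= -103790 / 77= -1347.92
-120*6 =-720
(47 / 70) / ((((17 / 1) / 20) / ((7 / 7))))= 94 / 119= 0.79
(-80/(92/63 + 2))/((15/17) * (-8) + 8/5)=26775/6322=4.24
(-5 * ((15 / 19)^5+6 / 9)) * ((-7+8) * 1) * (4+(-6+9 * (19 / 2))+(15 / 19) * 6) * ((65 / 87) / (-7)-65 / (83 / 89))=30550506827364550 / 1019154920103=29976.31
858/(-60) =-143/10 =-14.30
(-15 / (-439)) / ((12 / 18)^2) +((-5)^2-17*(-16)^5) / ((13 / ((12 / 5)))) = 3290920.14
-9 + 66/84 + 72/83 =-8537/1162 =-7.35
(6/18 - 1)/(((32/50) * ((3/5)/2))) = -125/36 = -3.47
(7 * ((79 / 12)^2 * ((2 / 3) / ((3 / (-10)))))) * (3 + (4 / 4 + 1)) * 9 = -1092175 / 36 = -30338.19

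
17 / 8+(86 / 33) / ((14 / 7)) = 3.43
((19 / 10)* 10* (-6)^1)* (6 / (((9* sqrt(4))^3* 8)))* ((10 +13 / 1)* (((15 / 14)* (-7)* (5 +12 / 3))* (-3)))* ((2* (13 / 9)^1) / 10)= -19.73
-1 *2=-2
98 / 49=2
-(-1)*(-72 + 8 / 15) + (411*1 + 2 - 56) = 4283 / 15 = 285.53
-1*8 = -8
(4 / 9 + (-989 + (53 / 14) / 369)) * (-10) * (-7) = -2837125 / 41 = -69198.17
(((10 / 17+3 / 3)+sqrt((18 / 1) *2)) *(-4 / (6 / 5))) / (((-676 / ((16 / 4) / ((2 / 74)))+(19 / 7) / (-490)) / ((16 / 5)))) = 174628160 / 9866341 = 17.70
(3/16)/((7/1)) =3/112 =0.03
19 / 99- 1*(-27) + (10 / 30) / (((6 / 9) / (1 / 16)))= 86243 / 3168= 27.22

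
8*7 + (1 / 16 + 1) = 913 / 16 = 57.06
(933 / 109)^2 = 870489 / 11881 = 73.27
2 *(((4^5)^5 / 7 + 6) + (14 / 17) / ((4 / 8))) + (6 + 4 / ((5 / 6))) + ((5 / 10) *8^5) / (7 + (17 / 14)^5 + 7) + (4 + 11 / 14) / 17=3425881053310097478872011 / 10649777670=321685687670332.13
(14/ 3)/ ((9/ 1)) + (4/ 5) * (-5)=-3.48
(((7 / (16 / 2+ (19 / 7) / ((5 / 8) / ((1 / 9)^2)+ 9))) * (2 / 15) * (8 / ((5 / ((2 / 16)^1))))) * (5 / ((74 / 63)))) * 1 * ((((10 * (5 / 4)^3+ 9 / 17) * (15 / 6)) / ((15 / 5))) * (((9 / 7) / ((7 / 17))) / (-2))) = -327946563 / 127227904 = -2.58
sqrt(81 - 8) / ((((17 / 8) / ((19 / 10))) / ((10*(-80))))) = -12160*sqrt(73) / 17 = -6111.48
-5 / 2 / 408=-5 / 816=-0.01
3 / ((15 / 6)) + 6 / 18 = 23 / 15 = 1.53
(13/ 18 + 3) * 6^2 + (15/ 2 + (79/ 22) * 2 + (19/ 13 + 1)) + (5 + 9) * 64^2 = 16443611/ 286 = 57495.14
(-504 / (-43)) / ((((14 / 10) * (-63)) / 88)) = -3520 / 301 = -11.69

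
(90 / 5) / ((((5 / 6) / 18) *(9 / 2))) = 432 / 5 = 86.40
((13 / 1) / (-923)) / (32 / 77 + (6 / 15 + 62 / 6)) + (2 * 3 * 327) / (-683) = -1794580719 / 624444361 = -2.87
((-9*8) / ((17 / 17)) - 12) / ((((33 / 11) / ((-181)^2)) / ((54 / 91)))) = -7076376 / 13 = -544336.62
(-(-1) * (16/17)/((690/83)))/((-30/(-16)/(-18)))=-10624/9775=-1.09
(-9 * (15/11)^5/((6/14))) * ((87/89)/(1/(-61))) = 84630065625/14333539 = 5904.34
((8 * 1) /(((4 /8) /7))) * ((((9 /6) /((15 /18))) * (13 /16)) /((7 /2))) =234 /5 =46.80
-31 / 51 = -0.61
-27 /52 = -0.52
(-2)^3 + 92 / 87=-604 / 87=-6.94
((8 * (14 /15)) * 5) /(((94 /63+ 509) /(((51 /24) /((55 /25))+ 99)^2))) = 11375919723 /15565924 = 730.82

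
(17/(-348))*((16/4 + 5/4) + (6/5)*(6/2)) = -1003/2320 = -0.43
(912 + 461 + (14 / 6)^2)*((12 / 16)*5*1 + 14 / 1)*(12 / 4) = 440413 / 6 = 73402.17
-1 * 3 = -3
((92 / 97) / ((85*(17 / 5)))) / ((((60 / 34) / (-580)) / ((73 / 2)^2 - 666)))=-3555110 / 4947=-718.64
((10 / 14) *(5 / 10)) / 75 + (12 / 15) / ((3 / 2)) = 113 / 210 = 0.54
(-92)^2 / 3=8464 / 3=2821.33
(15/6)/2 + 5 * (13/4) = 35/2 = 17.50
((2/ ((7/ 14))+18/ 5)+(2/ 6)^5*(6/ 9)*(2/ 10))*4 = 110816/ 3645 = 30.40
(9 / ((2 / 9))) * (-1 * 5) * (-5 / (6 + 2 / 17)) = 34425 / 208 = 165.50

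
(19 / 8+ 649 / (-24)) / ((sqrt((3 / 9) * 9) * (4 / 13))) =-481 * sqrt(3) / 18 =-46.28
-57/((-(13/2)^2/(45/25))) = 2052/845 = 2.43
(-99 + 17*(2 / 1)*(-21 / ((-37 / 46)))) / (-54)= -9727 / 666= -14.61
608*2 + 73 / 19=23177 / 19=1219.84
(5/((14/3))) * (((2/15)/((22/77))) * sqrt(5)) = sqrt(5)/2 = 1.12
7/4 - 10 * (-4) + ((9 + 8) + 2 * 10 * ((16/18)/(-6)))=6025/108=55.79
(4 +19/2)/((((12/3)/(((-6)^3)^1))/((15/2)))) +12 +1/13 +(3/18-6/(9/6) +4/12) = -70966/13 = -5458.92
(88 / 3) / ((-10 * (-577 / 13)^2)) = -0.00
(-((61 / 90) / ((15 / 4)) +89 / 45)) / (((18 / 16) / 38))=-442928 / 6075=-72.91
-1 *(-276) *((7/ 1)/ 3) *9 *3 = 17388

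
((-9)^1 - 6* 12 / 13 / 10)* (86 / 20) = -26703 / 650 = -41.08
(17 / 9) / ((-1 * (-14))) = 17 / 126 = 0.13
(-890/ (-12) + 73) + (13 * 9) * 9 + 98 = 7789/ 6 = 1298.17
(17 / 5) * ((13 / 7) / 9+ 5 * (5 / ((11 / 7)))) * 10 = 379712 / 693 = 547.92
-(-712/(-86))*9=-3204/43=-74.51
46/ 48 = 23/ 24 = 0.96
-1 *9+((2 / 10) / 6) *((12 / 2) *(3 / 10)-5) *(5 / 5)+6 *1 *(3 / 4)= -691 / 150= -4.61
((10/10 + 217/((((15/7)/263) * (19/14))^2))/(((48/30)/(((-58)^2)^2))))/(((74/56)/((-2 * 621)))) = -787921102131579686256/66785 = -11797875303310319.48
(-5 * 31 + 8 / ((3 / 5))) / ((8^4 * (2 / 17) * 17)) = -425 / 24576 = -0.02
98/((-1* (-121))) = 98/121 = 0.81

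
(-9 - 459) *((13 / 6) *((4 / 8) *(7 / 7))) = -507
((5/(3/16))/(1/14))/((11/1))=1120/33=33.94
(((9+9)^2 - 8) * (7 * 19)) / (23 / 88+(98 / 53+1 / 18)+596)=252023904 / 3586945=70.26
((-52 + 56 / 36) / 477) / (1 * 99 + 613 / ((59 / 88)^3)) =-93242066 / 1880655361101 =-0.00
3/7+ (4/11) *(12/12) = 61/77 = 0.79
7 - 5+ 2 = 4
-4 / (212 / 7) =-7 / 53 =-0.13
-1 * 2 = -2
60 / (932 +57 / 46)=2760 / 42929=0.06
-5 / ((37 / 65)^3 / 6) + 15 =-7478955 / 50653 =-147.65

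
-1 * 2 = -2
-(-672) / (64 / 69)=1449 / 2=724.50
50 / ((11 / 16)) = 800 / 11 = 72.73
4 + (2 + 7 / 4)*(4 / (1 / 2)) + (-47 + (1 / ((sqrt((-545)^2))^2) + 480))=138710676 / 297025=467.00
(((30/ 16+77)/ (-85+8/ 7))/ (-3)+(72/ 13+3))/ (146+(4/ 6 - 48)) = 1621189/ 18070208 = 0.09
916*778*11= 7839128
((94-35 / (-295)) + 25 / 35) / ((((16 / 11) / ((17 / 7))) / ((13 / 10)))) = 47606273 / 231280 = 205.84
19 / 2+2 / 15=289 / 30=9.63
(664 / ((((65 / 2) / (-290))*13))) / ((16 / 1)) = -4814 / 169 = -28.49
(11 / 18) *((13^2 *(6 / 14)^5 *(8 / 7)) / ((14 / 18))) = 1806948 / 823543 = 2.19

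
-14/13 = -1.08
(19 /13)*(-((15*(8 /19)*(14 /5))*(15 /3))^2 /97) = -2822400 /23959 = -117.80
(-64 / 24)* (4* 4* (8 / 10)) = -512 / 15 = -34.13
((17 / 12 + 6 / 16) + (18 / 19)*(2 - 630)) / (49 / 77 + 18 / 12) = -2975269 / 10716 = -277.65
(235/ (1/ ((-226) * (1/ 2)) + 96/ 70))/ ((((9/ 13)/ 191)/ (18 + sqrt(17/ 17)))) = 43847483225/ 48501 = 904053.18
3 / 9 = 1 / 3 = 0.33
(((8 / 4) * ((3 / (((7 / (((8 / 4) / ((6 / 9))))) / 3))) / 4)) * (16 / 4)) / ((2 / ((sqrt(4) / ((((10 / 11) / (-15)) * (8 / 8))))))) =-891 / 7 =-127.29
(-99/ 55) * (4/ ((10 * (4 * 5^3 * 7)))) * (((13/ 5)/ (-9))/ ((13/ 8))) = 4/ 109375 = 0.00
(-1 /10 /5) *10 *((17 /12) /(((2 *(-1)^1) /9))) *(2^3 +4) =153 /10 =15.30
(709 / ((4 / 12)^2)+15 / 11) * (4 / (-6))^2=93608 / 33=2836.61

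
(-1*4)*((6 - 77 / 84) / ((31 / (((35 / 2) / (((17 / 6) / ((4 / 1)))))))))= -8540 / 527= -16.20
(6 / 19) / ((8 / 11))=33 / 76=0.43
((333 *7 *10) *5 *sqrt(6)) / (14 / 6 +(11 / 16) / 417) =28800800 *sqrt(6) / 577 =122265.62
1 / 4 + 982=3929 / 4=982.25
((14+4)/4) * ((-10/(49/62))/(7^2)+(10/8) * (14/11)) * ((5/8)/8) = 3167775/6761216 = 0.47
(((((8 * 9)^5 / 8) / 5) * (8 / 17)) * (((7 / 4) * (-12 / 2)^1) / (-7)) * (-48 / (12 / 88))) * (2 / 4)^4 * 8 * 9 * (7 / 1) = -32181550055424 / 85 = -378606471240.28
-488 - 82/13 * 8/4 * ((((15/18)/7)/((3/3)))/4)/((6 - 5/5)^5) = -166530041/341250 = -488.00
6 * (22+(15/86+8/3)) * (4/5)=25636/215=119.24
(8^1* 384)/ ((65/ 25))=15360/ 13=1181.54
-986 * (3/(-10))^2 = -4437/50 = -88.74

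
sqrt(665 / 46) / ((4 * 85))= sqrt(30590) / 15640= 0.01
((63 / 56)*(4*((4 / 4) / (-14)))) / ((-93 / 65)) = 195 / 868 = 0.22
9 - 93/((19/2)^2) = 2877/361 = 7.97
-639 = -639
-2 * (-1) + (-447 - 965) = -1410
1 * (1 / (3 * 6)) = 1 / 18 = 0.06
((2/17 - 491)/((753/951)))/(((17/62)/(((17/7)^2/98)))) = -82006315/602651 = -136.08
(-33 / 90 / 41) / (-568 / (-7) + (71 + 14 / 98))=-77 / 1311180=-0.00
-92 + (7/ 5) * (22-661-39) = -5206/ 5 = -1041.20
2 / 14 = 1 / 7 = 0.14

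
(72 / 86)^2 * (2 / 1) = 2592 / 1849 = 1.40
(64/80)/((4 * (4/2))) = 1/10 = 0.10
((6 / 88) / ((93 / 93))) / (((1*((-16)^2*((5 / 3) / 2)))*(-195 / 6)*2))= -9 / 1830400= -0.00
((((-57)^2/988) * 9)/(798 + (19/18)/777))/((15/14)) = 1321677/38181845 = 0.03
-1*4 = -4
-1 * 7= -7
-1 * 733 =-733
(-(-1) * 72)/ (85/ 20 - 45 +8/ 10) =-1440/ 799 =-1.80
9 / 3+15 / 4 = 27 / 4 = 6.75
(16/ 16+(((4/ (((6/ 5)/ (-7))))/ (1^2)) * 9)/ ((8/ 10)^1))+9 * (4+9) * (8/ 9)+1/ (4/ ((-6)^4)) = 333/ 2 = 166.50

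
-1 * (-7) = 7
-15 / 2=-7.50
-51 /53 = -0.96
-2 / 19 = -0.11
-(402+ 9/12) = -1611/4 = -402.75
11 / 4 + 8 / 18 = 115 / 36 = 3.19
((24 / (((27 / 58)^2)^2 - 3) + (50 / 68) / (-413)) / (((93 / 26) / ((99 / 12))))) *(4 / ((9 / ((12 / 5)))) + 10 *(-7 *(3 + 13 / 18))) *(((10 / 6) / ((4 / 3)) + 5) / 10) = 163324005617904307 / 53711788413024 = 3040.75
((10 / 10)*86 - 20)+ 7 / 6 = 403 / 6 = 67.17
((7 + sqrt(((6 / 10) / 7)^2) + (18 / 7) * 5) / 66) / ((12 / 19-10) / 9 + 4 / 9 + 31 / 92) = -610052 / 523985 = -1.16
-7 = -7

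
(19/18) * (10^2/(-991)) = -950/8919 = -0.11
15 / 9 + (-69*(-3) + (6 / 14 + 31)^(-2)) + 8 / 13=395042711 / 1887600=209.28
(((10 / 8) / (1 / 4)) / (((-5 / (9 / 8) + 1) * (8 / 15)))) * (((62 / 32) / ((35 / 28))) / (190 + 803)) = -45 / 10592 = -0.00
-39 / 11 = -3.55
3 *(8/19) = 24/19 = 1.26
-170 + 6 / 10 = -847 / 5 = -169.40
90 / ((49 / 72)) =6480 / 49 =132.24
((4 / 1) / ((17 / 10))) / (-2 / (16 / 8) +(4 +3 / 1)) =20 / 51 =0.39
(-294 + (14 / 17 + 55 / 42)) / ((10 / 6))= -208393 / 1190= -175.12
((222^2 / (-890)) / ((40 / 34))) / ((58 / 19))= -3979683 / 258100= -15.42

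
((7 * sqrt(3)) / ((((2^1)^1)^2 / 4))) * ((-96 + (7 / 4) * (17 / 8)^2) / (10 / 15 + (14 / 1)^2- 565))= 2.90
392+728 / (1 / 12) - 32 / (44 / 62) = 99912 / 11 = 9082.91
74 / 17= 4.35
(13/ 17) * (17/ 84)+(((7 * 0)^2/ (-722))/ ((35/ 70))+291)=24457/ 84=291.15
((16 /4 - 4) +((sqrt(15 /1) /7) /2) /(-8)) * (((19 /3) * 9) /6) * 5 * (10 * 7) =-114.98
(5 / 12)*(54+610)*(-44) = -36520 / 3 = -12173.33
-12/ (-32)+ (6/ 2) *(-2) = -45/ 8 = -5.62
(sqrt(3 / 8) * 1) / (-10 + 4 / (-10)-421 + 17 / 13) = -65 * sqrt(6) / 111824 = -0.00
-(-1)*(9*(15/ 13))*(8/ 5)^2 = 1728/ 65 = 26.58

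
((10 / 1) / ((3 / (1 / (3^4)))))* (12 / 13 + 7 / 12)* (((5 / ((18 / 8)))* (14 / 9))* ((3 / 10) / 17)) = 16450 / 4349943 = 0.00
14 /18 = 7 /9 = 0.78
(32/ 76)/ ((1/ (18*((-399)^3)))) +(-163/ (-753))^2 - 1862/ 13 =-3548632388716769/ 7371117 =-481423967.18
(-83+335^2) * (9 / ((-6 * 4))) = -168213 / 4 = -42053.25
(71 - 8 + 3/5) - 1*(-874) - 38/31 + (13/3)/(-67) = 29170723/31155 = 936.31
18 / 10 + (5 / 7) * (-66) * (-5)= 8313 / 35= 237.51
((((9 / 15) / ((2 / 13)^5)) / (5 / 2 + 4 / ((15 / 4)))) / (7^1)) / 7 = 3341637 / 83888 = 39.83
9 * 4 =36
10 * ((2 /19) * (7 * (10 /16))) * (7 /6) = 1225 /228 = 5.37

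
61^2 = 3721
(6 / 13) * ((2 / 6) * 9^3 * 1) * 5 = 7290 / 13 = 560.77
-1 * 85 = -85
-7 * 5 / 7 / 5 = -1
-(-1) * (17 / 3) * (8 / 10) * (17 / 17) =68 / 15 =4.53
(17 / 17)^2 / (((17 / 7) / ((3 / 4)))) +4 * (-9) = -2427 / 68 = -35.69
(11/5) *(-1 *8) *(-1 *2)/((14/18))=1584/35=45.26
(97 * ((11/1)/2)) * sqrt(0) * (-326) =0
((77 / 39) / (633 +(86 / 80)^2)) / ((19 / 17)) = 0.00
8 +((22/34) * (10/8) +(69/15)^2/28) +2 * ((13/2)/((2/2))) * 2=211609/5950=35.56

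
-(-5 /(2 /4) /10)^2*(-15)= 15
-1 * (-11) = 11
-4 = -4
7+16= 23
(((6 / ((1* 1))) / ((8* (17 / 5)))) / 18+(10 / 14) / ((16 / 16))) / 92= 2075 / 262752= 0.01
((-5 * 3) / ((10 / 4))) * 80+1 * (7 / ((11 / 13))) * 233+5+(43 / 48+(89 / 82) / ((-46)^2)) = 16644513187 / 11451792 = 1453.44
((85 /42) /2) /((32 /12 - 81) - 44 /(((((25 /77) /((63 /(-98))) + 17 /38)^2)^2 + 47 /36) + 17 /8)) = -58406334162123595 /5261636337268410316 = -0.01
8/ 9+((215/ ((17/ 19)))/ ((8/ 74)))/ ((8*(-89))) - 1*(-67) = 64.77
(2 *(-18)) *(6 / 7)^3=-7776 / 343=-22.67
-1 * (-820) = 820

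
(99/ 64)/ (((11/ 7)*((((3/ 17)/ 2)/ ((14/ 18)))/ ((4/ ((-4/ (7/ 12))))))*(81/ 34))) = -99127/ 46656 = -2.12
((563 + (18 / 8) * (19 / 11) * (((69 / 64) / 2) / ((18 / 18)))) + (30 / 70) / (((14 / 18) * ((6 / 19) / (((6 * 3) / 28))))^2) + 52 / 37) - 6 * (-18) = 2372591953605 / 3502309888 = 677.44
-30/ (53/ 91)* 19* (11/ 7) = -81510/ 53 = -1537.92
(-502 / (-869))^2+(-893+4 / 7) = -4715726739 / 5286127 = -892.09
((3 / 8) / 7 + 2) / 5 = 23 / 56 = 0.41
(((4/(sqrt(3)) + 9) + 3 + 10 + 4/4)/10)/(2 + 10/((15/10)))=sqrt(3)/65 + 69/260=0.29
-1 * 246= -246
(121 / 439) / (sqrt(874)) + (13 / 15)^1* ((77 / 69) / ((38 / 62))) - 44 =-834229 / 19665 + 121* sqrt(874) / 383686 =-42.41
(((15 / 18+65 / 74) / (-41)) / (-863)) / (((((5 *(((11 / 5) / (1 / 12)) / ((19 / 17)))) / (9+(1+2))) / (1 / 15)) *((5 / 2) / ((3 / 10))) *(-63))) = -722 / 1156750766325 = -0.00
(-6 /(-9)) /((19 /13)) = 26 /57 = 0.46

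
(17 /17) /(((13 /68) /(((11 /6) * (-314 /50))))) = -58718 /975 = -60.22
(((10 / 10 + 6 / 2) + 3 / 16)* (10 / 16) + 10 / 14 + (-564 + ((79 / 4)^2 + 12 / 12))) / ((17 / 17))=-169.61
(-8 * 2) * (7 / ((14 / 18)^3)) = -11664 / 49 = -238.04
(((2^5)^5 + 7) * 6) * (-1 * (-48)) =9663678432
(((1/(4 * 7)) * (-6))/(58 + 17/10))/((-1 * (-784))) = -5/1092112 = -0.00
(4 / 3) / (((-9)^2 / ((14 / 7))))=8 / 243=0.03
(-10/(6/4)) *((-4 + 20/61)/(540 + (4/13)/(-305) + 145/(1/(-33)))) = -291200/50494287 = -0.01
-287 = -287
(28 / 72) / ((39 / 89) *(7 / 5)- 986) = -3115 / 7892946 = -0.00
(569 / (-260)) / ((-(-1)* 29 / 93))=-52917 / 7540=-7.02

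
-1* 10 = -10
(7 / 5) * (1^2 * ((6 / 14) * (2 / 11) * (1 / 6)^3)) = 1 / 1980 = 0.00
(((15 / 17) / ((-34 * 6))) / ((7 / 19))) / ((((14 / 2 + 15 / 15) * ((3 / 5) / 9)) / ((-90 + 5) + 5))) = 7125 / 4046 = 1.76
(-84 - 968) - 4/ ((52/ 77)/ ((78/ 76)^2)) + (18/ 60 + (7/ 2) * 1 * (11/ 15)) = -22859363/ 21660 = -1055.37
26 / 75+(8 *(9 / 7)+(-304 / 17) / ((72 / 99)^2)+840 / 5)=5170201 / 35700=144.82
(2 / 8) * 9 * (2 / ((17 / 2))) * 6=54 / 17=3.18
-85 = -85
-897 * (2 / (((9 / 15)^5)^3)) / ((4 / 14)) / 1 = -63873291015625 / 4782969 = -13354318.42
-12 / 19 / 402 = -0.00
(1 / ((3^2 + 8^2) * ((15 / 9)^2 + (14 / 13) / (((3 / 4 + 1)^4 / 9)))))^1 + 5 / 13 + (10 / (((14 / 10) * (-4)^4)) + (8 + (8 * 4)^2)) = 134267208056759 / 130051445888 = 1032.42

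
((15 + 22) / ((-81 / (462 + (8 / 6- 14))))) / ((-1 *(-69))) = -49876 / 16767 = -2.97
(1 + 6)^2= 49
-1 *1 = -1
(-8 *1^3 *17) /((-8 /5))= 85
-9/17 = -0.53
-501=-501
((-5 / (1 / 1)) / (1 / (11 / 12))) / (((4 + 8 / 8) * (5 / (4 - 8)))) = 11 / 15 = 0.73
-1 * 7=-7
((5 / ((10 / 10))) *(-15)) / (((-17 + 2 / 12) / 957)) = 430650 / 101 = 4263.86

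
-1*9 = -9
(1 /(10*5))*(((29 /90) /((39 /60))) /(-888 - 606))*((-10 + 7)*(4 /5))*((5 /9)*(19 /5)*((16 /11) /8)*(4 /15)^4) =564224 /18251369296875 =0.00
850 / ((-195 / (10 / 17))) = -100 / 39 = -2.56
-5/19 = -0.26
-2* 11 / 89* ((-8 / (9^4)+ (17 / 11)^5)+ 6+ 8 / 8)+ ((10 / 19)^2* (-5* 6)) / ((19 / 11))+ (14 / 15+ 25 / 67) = -145643750148255059 / 19644292629167085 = -7.41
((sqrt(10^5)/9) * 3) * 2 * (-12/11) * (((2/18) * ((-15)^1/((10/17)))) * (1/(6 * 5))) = 21.72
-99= -99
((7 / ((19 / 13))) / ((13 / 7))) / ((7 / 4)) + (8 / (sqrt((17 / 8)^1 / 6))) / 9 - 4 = -48 / 19 + 32 * sqrt(51) / 153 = -1.03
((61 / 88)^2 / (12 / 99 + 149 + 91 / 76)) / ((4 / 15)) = 3181455 / 265407296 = 0.01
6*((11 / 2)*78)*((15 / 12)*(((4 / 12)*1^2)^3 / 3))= 715 / 18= 39.72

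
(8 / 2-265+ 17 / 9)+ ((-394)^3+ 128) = -61163115.11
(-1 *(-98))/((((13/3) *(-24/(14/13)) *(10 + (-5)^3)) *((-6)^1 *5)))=-343/1166100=-0.00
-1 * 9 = -9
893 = 893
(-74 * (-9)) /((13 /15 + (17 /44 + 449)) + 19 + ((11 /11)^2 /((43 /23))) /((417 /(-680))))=1.42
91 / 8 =11.38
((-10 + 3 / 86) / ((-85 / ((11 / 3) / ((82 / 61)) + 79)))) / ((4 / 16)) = 3445997 / 89913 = 38.33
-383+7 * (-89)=-1006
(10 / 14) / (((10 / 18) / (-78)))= -702 / 7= -100.29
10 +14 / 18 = 97 / 9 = 10.78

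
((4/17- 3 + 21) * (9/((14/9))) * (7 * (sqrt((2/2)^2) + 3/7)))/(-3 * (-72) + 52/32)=1004400/207179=4.85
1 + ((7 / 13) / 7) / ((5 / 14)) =79 / 65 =1.22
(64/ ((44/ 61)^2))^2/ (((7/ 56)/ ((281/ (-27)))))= -498007209088/ 395307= -1259798.61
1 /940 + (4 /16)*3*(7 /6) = 1647 /1880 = 0.88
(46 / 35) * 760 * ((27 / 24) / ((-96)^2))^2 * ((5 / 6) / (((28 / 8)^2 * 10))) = 437 / 4315938816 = 0.00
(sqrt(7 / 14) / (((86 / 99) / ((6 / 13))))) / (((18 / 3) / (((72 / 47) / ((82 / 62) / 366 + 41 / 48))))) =17972064 * sqrt(2) / 227287723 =0.11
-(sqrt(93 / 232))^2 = -0.40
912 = 912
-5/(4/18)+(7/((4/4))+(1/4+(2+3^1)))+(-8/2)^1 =-14.25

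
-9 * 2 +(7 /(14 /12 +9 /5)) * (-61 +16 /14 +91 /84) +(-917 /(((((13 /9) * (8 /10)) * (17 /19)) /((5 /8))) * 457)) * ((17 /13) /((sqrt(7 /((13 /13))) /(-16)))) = -27889 /178 +560025 * sqrt(7) /154466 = -147.09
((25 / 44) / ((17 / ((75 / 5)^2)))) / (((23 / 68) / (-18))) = -400.20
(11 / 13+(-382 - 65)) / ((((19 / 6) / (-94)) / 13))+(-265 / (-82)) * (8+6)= 134154445 / 779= 172213.66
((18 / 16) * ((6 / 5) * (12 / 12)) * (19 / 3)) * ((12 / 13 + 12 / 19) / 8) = 108 / 65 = 1.66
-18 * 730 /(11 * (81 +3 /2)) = -1752 /121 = -14.48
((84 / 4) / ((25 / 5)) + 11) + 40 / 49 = 3924 / 245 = 16.02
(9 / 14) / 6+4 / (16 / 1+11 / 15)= 2433 / 7028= 0.35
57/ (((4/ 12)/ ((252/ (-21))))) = -2052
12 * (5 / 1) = 60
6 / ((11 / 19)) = 114 / 11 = 10.36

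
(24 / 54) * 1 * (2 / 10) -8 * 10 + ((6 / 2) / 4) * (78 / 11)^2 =-229781 / 5445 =-42.20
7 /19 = 0.37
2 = 2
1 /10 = 0.10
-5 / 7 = -0.71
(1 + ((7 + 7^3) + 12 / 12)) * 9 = 3168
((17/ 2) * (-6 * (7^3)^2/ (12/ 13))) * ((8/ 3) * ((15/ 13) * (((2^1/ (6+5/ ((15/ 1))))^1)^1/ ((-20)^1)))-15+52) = -18254301191/ 76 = -240188173.57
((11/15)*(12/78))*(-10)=-44/39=-1.13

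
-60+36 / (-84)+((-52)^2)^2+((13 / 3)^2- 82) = 460624018 / 63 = 7311492.35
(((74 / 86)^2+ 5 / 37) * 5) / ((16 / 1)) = 0.27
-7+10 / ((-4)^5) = -3589 / 512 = -7.01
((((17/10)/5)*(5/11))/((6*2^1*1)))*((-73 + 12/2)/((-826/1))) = 1139/1090320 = 0.00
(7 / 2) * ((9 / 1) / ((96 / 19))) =399 / 64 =6.23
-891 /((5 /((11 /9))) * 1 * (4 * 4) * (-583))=0.02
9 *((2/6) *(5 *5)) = 75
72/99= 8/11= 0.73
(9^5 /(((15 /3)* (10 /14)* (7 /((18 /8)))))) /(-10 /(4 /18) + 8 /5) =-531441 /4340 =-122.45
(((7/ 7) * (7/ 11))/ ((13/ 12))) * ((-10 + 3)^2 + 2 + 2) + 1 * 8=5596/ 143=39.13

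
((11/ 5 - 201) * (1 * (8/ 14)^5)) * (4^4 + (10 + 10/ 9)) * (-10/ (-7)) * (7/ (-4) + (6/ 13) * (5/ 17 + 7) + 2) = -558772989952/ 33429123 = -16715.16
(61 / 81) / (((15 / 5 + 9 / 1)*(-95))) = -61 / 92340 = -0.00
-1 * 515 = -515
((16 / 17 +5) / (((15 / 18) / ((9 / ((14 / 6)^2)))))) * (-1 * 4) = -196344 / 4165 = -47.14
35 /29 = 1.21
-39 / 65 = -3 / 5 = -0.60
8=8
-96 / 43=-2.23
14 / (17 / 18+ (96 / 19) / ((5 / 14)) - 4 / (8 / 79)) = -11970 / 20869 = -0.57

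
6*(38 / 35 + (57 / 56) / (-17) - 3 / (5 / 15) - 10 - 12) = -428031 / 2380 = -179.84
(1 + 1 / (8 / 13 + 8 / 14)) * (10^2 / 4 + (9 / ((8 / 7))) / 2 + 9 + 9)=149449 / 1728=86.49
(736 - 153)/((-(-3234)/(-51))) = -901/98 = -9.19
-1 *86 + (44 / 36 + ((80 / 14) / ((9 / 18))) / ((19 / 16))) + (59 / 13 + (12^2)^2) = 321574052 / 15561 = 20665.38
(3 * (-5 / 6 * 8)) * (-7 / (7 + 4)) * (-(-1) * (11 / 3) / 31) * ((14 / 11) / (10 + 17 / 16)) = 31360 / 181071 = 0.17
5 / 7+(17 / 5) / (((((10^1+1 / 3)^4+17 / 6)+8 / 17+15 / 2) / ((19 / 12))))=224644457 / 314294680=0.71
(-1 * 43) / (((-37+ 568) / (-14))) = 1.13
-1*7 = -7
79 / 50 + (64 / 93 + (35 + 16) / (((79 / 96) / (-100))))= -2275806787 / 367350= -6195.20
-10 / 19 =-0.53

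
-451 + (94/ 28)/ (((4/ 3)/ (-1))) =-25397/ 56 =-453.52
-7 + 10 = 3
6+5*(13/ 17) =167/ 17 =9.82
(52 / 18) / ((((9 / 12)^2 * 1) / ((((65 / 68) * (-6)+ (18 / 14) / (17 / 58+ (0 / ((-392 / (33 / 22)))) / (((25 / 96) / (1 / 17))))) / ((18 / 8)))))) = -89024 / 28917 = -3.08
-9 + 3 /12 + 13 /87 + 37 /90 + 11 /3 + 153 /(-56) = -530191 /73080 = -7.25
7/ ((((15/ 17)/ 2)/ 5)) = 238/ 3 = 79.33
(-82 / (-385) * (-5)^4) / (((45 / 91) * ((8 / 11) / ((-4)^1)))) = -1480.56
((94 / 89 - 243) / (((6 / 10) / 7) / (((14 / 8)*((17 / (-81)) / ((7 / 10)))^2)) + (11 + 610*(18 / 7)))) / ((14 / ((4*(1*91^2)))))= -6441621174625 / 17780949817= -362.28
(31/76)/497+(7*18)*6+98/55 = 1574263121/2077460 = 757.78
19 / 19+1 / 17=18 / 17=1.06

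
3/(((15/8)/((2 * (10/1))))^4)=1048576/27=38836.15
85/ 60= 17/ 12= 1.42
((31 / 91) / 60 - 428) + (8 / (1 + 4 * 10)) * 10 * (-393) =-267473209 / 223860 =-1194.82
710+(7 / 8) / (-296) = 1681273 / 2368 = 710.00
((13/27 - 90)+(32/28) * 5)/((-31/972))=570204/217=2627.67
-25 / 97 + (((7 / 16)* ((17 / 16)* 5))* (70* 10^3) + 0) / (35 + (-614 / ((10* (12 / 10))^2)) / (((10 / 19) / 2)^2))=-56815594475 / 9278438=-6123.40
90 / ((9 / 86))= 860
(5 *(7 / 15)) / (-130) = -7 / 390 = -0.02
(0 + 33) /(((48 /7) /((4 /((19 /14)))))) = 539 /38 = 14.18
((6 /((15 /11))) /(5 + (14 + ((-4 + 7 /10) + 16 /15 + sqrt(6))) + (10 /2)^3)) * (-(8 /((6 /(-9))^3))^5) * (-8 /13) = -64443351953376 /235073917 + 454573373760 * sqrt(6) /235073917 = -269404.11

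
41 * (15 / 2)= 615 / 2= 307.50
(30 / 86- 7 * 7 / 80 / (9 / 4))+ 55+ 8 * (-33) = -1617067 / 7740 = -208.92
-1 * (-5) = 5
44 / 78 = 22 / 39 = 0.56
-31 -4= -35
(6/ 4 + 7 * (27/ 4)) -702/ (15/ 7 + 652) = 47.68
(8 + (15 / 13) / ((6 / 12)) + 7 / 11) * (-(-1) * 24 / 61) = 4.31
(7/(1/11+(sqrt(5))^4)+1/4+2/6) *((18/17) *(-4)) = -84/23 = -3.65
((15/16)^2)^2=50625/65536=0.77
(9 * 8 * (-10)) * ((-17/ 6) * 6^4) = 2643840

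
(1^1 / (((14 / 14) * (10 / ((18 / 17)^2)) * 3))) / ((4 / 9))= 243 / 2890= 0.08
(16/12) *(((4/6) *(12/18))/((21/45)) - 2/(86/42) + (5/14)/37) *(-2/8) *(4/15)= 1966/1503495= 0.00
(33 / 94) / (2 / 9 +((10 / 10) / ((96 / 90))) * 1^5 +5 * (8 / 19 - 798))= -45144 / 512662229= -0.00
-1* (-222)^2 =-49284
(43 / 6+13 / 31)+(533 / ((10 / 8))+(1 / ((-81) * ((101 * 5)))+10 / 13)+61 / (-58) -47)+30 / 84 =2590517285093 / 6692794290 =387.06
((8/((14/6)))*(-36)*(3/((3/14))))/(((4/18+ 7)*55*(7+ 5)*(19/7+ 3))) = -1134/17875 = -0.06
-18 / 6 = -3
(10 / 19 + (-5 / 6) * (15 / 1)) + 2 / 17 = -7659 / 646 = -11.86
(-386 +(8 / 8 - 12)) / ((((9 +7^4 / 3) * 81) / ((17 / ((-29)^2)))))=-6749 / 55132596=-0.00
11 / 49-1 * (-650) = 31861 / 49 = 650.22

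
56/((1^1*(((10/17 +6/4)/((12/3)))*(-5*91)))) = -0.24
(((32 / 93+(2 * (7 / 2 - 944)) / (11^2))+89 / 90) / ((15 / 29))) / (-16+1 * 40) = -12649249 / 11048400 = -1.14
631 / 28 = 22.54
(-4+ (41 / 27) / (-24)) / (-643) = 2633 / 416664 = 0.01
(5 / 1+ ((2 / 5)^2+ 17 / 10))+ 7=693 / 50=13.86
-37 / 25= -1.48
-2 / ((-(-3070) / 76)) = -76 / 1535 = -0.05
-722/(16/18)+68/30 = -48599/60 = -809.98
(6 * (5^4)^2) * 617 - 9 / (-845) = 1221949218759 / 845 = 1446093750.01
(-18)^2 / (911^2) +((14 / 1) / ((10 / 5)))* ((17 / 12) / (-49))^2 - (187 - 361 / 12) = -6431987106011 / 40991458032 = -156.91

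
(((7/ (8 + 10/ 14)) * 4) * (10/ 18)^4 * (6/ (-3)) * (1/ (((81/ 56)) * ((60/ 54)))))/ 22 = -686000/ 39621879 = -0.02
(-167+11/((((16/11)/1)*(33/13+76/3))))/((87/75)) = -72493625/504368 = -143.73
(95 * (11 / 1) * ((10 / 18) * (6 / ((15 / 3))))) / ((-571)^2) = 2090 / 978123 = 0.00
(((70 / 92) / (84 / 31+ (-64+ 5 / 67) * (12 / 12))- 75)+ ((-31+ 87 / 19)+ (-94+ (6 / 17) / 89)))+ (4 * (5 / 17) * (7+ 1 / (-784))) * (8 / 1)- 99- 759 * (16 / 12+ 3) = -5795849955856543 / 1647690821602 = -3517.56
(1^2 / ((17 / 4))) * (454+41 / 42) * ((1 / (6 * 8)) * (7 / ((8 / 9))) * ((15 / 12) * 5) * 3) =329.31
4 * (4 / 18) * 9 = 8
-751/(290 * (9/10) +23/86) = -2.87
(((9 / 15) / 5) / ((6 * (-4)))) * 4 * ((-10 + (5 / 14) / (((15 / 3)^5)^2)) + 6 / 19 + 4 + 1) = 2433593731 / 25976562500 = 0.09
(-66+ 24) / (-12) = 7 / 2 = 3.50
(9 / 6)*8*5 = 60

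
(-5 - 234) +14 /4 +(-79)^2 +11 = 12033 /2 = 6016.50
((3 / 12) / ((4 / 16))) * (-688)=-688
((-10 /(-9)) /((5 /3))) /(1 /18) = 12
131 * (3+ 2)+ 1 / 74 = 655.01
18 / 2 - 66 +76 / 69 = -3857 / 69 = -55.90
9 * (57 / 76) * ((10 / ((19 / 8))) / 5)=108 / 19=5.68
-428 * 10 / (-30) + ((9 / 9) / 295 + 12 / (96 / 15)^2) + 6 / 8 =32559623 / 226560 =143.71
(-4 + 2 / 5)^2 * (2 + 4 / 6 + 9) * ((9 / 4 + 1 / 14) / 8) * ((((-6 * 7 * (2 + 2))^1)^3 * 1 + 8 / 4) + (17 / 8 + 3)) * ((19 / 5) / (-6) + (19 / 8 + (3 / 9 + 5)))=-3767998589667 / 2560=-1471874449.09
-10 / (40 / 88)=-22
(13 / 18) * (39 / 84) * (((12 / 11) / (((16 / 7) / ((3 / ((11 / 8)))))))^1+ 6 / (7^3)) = 309439 / 871563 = 0.36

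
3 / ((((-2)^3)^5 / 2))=-3 / 16384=-0.00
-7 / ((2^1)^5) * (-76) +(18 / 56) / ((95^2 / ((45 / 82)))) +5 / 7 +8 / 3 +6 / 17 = 537878107 / 26419785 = 20.36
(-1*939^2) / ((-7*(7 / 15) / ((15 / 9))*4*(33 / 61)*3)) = 149402725 / 2156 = 69296.25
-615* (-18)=11070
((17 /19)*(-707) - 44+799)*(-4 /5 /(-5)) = 9304 /475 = 19.59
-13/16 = -0.81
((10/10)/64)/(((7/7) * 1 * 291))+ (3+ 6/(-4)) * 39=1089505/18624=58.50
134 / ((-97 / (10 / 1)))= -1340 / 97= -13.81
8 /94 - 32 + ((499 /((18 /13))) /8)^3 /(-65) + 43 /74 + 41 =-36265432802369 /25963130880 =-1396.81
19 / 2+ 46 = 111 / 2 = 55.50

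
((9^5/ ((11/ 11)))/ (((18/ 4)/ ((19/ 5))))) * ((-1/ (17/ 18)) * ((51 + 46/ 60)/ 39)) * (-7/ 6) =451722663/ 5525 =81759.76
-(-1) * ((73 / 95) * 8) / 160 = 73 / 1900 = 0.04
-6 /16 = -3 /8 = -0.38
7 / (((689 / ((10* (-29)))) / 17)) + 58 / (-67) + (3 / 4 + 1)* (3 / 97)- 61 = -2004243677 / 17911244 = -111.90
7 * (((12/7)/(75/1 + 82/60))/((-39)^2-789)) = 30/139751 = 0.00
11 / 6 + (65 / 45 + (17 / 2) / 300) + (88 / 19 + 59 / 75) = 298373 / 34200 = 8.72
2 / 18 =1 / 9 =0.11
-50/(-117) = 50/117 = 0.43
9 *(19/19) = 9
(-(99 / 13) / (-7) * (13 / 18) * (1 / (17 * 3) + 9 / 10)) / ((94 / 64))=5896 / 11985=0.49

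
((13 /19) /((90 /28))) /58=91 /24795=0.00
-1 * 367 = -367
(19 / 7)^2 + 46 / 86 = 16650 / 2107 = 7.90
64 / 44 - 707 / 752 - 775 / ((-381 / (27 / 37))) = 77691445 / 38870128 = 2.00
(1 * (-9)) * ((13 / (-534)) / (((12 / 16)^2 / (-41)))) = -4264 / 267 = -15.97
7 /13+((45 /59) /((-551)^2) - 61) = -14079192189 /232861967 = -60.46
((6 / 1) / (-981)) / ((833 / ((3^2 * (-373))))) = 2238 / 90797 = 0.02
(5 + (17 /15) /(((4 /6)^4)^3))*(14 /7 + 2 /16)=52936283 /163840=323.10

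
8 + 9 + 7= 24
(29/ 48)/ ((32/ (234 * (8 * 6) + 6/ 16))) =868637/ 4096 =212.07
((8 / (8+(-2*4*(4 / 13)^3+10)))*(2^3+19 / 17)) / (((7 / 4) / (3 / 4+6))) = 36777780 / 2322523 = 15.84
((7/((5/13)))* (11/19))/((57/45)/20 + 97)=60060/553261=0.11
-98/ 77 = -14/ 11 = -1.27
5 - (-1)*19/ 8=59/ 8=7.38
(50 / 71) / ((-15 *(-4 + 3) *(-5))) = -2 / 213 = -0.01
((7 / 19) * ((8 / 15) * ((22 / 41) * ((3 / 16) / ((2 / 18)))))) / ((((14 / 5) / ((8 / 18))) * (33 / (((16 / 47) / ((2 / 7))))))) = 0.00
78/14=39/7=5.57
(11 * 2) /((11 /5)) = 10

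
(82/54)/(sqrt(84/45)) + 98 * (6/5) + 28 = 41 * sqrt(105)/378 + 728/5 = 146.71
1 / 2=0.50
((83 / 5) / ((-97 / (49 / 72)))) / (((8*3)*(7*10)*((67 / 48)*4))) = -0.00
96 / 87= 32 / 29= 1.10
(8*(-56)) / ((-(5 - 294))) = -1.55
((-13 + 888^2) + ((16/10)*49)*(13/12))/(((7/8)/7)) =94633912/15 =6308927.47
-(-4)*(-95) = -380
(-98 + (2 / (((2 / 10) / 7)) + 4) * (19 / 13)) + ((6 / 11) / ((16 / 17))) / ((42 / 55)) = 15889 / 1456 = 10.91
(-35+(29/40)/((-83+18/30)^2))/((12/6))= -47528175/2715904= -17.50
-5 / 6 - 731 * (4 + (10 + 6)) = -87725 / 6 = -14620.83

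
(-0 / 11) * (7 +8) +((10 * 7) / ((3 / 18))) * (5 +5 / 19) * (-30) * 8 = -10080000 / 19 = -530526.32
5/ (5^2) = 1/ 5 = 0.20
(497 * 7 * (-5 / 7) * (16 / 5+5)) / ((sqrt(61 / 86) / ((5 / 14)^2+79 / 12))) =-5743403 * sqrt(5246) / 2562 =-162369.45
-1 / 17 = -0.06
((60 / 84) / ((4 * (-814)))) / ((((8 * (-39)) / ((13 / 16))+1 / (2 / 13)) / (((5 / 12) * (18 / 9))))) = 5 / 10324776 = 0.00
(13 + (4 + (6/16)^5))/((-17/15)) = -8359485/557056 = -15.01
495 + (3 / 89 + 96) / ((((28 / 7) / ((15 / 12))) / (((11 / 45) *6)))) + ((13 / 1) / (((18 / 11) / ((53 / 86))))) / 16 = 1188854315 / 2204352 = 539.32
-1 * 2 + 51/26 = -1/26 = -0.04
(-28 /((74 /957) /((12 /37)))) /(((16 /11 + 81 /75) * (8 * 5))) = -1105335 /954193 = -1.16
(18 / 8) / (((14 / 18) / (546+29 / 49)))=2169423 / 1372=1581.21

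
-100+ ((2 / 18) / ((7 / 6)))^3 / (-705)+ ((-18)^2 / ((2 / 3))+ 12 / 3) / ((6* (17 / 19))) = -968469211 / 110993085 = -8.73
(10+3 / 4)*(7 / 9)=301 / 36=8.36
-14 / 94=-7 / 47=-0.15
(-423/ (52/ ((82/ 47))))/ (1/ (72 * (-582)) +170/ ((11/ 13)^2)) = -935485848/ 15650723387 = -0.06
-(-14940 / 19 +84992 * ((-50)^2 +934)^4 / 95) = -11818958625332239412 / 95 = -124410090792970941.18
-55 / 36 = -1.53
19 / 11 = 1.73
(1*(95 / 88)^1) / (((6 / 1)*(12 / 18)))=95 / 352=0.27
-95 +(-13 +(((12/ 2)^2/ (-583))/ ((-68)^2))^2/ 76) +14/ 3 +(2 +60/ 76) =-10412216205282253/ 103558946728512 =-100.54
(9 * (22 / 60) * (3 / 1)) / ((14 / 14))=99 / 10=9.90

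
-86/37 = -2.32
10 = 10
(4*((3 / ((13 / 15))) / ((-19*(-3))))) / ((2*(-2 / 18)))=-270 / 247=-1.09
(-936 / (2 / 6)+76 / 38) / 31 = -2806 / 31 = -90.52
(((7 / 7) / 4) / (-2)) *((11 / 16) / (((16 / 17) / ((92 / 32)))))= -4301 / 16384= -0.26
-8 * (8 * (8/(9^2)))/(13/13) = -512/81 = -6.32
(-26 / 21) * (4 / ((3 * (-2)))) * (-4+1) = -52 / 21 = -2.48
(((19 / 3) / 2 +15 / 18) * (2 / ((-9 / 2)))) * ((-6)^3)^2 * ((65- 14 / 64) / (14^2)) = -27414.37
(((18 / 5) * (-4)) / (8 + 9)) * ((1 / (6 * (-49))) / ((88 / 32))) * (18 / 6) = 144 / 45815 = 0.00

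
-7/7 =-1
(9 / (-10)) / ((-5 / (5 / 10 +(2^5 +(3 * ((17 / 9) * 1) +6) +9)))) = 957 / 100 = 9.57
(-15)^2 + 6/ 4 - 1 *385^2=-295997/ 2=-147998.50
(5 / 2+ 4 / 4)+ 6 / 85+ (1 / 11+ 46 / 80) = 31689 / 7480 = 4.24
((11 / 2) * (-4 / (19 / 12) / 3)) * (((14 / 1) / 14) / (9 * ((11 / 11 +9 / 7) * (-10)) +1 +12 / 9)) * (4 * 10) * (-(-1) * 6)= 5.47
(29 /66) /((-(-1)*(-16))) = -29 /1056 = -0.03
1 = 1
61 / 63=0.97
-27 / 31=-0.87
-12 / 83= -0.14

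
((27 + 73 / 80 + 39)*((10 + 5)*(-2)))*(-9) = 144531 / 8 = 18066.38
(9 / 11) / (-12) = -3 / 44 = -0.07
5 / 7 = 0.71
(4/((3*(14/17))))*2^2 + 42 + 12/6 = 1060/21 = 50.48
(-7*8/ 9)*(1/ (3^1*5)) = -56/ 135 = -0.41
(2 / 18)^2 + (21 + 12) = 2674 / 81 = 33.01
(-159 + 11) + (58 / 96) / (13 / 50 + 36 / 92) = -2643773 / 17976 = -147.07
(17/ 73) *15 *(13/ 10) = 663/ 146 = 4.54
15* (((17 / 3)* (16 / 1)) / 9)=1360 / 9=151.11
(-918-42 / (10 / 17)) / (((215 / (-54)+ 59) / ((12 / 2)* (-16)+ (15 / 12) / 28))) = 1435466043 / 831880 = 1725.57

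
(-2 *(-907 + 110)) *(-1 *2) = -3188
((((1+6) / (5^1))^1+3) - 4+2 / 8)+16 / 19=1.49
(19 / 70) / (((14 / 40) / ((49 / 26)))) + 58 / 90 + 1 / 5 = 1349 / 585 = 2.31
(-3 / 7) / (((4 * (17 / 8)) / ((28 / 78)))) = -4 / 221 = -0.02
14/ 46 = 7/ 23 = 0.30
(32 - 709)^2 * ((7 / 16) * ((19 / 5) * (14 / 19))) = 22458121 / 40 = 561453.02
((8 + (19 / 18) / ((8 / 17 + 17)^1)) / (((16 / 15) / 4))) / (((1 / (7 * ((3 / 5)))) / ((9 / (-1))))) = -301637 / 264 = -1142.56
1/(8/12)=3/2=1.50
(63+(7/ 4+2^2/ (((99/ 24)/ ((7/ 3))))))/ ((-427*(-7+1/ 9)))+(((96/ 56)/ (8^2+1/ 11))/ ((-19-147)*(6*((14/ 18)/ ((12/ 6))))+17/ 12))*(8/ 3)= 2604137871/ 115245028360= 0.02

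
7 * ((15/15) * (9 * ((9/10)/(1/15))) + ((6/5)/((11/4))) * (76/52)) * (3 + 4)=5984.75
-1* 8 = -8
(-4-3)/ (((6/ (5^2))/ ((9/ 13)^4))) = -382725/ 57122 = -6.70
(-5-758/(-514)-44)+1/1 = -11957/257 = -46.53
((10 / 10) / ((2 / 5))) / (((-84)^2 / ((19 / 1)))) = 95 / 14112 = 0.01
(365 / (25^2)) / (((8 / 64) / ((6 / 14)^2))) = 5256 / 6125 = 0.86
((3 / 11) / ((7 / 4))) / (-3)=-0.05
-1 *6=-6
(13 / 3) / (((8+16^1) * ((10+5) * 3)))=13 / 3240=0.00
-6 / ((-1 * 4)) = 3 / 2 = 1.50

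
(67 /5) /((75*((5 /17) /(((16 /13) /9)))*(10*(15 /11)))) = 100232 /16453125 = 0.01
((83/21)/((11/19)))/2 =1577/462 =3.41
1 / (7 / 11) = 1.57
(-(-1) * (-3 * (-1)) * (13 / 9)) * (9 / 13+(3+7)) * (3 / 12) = 139 / 12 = 11.58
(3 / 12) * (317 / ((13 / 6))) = 951 / 26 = 36.58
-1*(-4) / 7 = 4 / 7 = 0.57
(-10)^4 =10000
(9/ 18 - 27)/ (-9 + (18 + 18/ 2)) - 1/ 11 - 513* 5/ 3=-339199/ 396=-856.56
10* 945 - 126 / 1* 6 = 8694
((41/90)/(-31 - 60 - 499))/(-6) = 41/318600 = 0.00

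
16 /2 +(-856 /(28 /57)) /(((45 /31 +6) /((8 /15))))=-943688 /8085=-116.72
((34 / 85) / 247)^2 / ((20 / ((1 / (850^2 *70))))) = 1 / 385691271875000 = 0.00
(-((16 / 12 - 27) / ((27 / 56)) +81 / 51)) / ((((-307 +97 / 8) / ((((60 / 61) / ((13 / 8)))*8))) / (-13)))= 728238080 / 66049641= 11.03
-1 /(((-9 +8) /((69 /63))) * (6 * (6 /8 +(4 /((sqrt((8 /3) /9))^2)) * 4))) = 46 /13797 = 0.00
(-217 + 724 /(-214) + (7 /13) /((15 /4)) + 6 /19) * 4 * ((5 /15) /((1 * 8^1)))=-87185491 /2378610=-36.65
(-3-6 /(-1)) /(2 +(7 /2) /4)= 24 /23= 1.04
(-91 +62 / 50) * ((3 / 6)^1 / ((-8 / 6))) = 1683 / 50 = 33.66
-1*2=-2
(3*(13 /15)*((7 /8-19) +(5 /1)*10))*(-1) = -663 /8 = -82.88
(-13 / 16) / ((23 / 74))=-2.61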